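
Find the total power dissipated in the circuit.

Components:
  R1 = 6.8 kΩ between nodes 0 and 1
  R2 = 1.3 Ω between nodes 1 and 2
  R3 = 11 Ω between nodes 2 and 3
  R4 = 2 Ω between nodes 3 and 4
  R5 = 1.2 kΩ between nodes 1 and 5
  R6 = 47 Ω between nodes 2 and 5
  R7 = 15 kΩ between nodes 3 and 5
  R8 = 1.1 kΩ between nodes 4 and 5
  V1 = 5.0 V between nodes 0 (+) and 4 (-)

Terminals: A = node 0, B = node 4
Nodal analysis, taking node 4 as the 0 V reference.
Source V1 fixes V_0 = 5 V.
KCL at each unknown node (sum of currents leaving = 0; resistances in Ω):
  Node 1: (V_1 - 5)/6800 + (V_1 - V_2)/1.3 + (V_1 - V_5)/1200 = 0
  Node 2: (V_2 - V_1)/1.3 + (V_2 - V_3)/11 + (V_2 - V_5)/47 = 0
  Node 3: (V_3 - V_2)/11 + (V_3 - 0)/2 + (V_3 - V_5)/15000 = 0
  Node 5: (V_5 - V_1)/1200 + (V_5 - V_2)/47 + (V_5 - V_3)/15000 + (V_5 - 0)/1100 = 0
Collecting terms (coefficients in siemens):
  0.7702·V_1 - 0.7692·V_2 - 0.0008333·V_5 = 0.0007353
  0.8814·V_2 - 0.7692·V_1 - 0.09091·V_3 - 0.02128·V_5 = 0
  0.591·V_3 - 0.09091·V_2 - 0.00006667·V_5 = 0
  0.02309·V_5 - 0.0008333·V_1 - 0.02128·V_2 - 0.00006667·V_3 = 0
Solving these 4 simultaneous equations (Gaussian elimination) gives:
  V_1 = 0.01038 V, V_2 = 0.009426 V, V_3 = 0.001451 V, V_5 = 0.009066 V
Power in each resistor, P = (ΔV)²/R:
  P_R1 = (5 - 0.01038)²/6800 = 0.003661 W
  P_R2 = (0.01038 - 0.009426)²/1.3 = 0.0000006979 W
  P_R3 = (0.009426 - 0.001451)²/11 = 0.000005782 W
  P_R4 = (0.001451 - 0)²/2 = 0.000001053 W
  P_R5 = (0.01038 - 0.009066)²/1200 = 0.000000001435 W
  P_R6 = (0.009426 - 0.009066)²/47 = 0.000000002755 W
  P_R7 = (0.001451 - 0.009066)²/15000 = 0.000000003866 W
  P_R8 = (0 - 0.009066)²/1100 = 0.00000007473 W
P_total = P_R1 + P_R2 + P_R3 + P_R4 + P_R5 + P_R6 + P_R7 + P_R8 = 0.003669 W

Final answer: 0.003669 W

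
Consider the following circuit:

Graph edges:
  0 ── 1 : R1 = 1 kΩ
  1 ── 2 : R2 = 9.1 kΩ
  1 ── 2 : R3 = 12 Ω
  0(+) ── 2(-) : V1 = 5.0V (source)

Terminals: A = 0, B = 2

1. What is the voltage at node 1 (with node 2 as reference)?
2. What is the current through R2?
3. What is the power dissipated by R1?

Nodal analysis, taking node 2 as the 0 V reference.
Source V1 fixes V_0 = 5 V.
KCL at each unknown node (sum of currents leaving = 0; resistances in Ω):
  Node 1: (V_1 - 5)/1000 + (V_1 - 0)/9100 + (V_1 - 0)/12 = 0
Collecting terms: 0.08444 × V_1 = 0.005  =>  V_1 = 0.05921 V
Part 1:
  Read off the nodal solution: V_1 = 0.05921 V
Part 2:
  I_R2 = (V_1 - V_2)/R2 = (0.05921 - 0)/9100 = 0.000006507 A
  Magnitude: I_R2 = 0.000006507 A
Part 3:
  I_R1 = (V_0 - V_1)/R1 = (5 - 0.05921)/1000 = 0.004941 A
  P_R1 = I_R1² × R1 = (0.004941)² × 1000 = 0.02441 W

Final answers:
1. V_1 = 0.05921 V
2. I_R2 = 6.507e-06 A
3. P_R1 = 0.02441 W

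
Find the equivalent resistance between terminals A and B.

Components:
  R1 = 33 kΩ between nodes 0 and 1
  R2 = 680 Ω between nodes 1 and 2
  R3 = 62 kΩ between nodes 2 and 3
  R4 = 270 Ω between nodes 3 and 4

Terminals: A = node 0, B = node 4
Reduce the network between node 0 (A) and node 4 (B) by series/parallel combination:
  Rs1 = R1 + R2 (series, joined only at node 1) = 33000 + 680 = 33680 Ω
  Rs2 = R3 + Rs1 (series, joined only at node 2) = 62000 + 33680 = 95680 Ω
  Rs3 = R4 + Rs2 (series, joined only at node 3) = 270 + 95680 = 95950 Ω
R_eq = 95.95 kΩ

Final answer: 95.95 kΩ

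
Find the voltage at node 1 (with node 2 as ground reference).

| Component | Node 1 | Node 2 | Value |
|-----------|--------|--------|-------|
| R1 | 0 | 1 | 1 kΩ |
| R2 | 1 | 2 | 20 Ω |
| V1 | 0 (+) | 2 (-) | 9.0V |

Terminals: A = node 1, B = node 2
Nodal analysis, taking node 2 as the 0 V reference.
Source V1 fixes V_0 = 9 V.
KCL at each unknown node (sum of currents leaving = 0; resistances in Ω):
  Node 1: (V_1 - 9)/1000 + (V_1 - 0)/20 = 0
Collecting terms: 0.051 × V_1 = 0.009  =>  V_1 = 0.1765 V
The requested potential is V_1 = 0.1765 V.

Final answer: V_1 = 0.1765 V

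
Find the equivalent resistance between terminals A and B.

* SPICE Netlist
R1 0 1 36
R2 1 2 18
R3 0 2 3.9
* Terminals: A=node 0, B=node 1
Reduce the network between node 0 (A) and node 1 (B) by series/parallel combination:
  Rs1 = R3 + R2 (series, joined only at node 2) = 3.9 + 18 = 21.9 Ω
  Rp1 = R1 ‖ Rs1 (parallel, both between nodes 0 and 1) = 1/(1/36 + 1/21.9) = 13.62 Ω
R_eq = 13.62 Ω

Final answer: 13.62 Ω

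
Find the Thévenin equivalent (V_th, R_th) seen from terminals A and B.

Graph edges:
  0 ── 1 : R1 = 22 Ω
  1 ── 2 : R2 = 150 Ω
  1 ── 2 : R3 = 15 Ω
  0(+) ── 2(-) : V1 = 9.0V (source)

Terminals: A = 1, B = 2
Step 1 — V_th is the open-circuit voltage V_A - V_B (nothing connected across the terminals).
Nodal analysis, taking node 2 as the 0 V reference.
Source V1 fixes V_0 = 9 V.
KCL at each unknown node (sum of currents leaving = 0; resistances in Ω):
  Node 1: (V_1 - 9)/22 + (V_1 - 0)/150 + (V_1 - 0)/15 = 0
Collecting terms: 0.1188 × V_1 = 0.4091  =>  V_1 = 3.444 V
V_th = V_1 - V_2 = 3.444 - 0 = 3.444 V
Step 2 — R_th: zero the source — replace V1 by a short circuit (node 2 merges into node 0) — and find the resistance seen between A (node 1) and B (node 0).
Reduce the network between node 1 (A) and node 0 (B) by series/parallel combination:
  Rp1 = R1 ‖ R2 ‖ R3 (parallel, all between nodes 0 and 1) = 1/(1/22 + 1/150 + 1/15) = 8.418 Ω
R_th = 8.418 Ω

Final answer: V_th = 3.444 V, R_th = 8.418 Ω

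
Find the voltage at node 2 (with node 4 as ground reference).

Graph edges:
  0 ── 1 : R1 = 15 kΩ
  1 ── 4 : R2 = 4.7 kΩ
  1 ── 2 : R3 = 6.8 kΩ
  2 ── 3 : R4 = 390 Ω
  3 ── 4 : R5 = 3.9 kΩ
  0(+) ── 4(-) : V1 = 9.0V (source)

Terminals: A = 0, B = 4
Nodal analysis, taking node 4 as the 0 V reference.
Source V1 fixes V_0 = 9 V.
KCL at each unknown node (sum of currents leaving = 0; resistances in Ω):
  Node 1: (V_1 - 9)/15000 + (V_1 - 0)/4700 + (V_1 - V_2)/6800 = 0
  Node 2: (V_2 - V_1)/6800 + (V_2 - V_3)/390 = 0
  Node 3: (V_3 - V_2)/390 + (V_3 - 0)/3900 = 0
Collecting terms (coefficients in siemens):
  0.0004265·V_1 - 0.0001471·V_2 = 0.0006
  0.002711·V_2 - 0.0001471·V_1 - 0.002564·V_3 = 0
  0.002821·V_3 - 0.002564·V_2 = 0
Solving these 3 simultaneous equations (Gaussian elimination) gives:
  V_1 = 1.623 V, V_2 = 0.628 V, V_3 = 0.5709 V
The requested potential is V_2 = 0.628 V.

Final answer: V_2 = 0.628 V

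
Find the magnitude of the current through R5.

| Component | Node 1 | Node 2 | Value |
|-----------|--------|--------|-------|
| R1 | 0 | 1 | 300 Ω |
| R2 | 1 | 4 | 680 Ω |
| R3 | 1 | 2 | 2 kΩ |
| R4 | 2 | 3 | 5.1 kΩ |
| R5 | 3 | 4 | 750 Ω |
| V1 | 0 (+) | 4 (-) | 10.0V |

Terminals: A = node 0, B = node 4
Nodal analysis, taking node 4 as the 0 V reference.
Source V1 fixes V_0 = 10 V.
KCL at each unknown node (sum of currents leaving = 0; resistances in Ω):
  Node 1: (V_1 - 10)/300 + (V_1 - 0)/680 + (V_1 - V_2)/2000 = 0
  Node 2: (V_2 - V_1)/2000 + (V_2 - V_3)/5100 = 0
  Node 3: (V_3 - V_2)/5100 + (V_3 - 0)/750 = 0
Collecting terms (coefficients in siemens):
  0.005304·V_1 - 0.0005·V_2 = 0.03333
  0.0006961·V_2 - 0.0005·V_1 - 0.0001961·V_3 = 0
  0.001529·V_3 - 0.0001961·V_2 = 0
Solving these 3 simultaneous equations (Gaussian elimination) gives:
  V_1 = 6.76 V, V_2 = 5.037 V, V_3 = 0.6458 V
I_R5 = (V_3 - V_4)/R5 = (0.6458 - 0)/750 = 0.0008611 A
|I_R5| = 0.0008611 A

Final answer: |I_R5| = 0.0008611 A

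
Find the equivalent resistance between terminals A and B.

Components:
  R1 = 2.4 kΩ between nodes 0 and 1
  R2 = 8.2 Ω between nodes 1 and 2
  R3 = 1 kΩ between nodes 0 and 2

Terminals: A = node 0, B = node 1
Reduce the network between node 0 (A) and node 1 (B) by series/parallel combination:
  Rs1 = R3 + R2 (series, joined only at node 2) = 1000 + 8.2 = 1008 Ω
  Rp1 = R1 ‖ Rs1 (parallel, both between nodes 0 and 1) = 1/(1/2400 + 1/1008) = 710 Ω
R_eq = 710 Ω

Final answer: 710 Ω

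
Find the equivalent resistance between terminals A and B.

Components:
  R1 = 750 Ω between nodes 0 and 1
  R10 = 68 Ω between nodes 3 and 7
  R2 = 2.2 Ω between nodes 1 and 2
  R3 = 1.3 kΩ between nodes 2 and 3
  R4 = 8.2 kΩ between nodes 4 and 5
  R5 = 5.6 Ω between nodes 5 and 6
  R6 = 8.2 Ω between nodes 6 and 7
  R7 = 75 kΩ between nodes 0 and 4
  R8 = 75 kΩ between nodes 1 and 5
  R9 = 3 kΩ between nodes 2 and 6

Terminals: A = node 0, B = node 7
The network is not a plain series/parallel combination. Inject a 1 A test current into terminal A (node 0) and return it from terminal B (node 7); then R_eq = V_A / (1 A).
Nodal analysis, taking node 7 as the 0 V reference.
Current source I_test pushes 1 A into node 0 and draws it out of node 7.
KCL at each unknown node (sum of currents leaving = 0; resistances in Ω):
  Node 0: (V_0 - V_1)/750 + (V_0 - V_4)/75000 - 1 = 0
  Node 1: (V_1 - V_0)/750 + (V_1 - V_2)/2.2 + (V_1 - V_5)/75000 = 0
  Node 2: (V_2 - V_1)/2.2 + (V_2 - V_3)/1300 + (V_2 - V_6)/3000 = 0
  Node 3: (V_3 - V_2)/1300 + (V_3 - 0)/68 = 0
  Node 4: (V_4 - V_0)/75000 + (V_4 - V_5)/8200 = 0
  Node 5: (V_5 - V_1)/75000 + (V_5 - V_4)/8200 + (V_5 - V_6)/5.6 = 0
  Node 6: (V_6 - V_2)/3000 + (V_6 - V_5)/5.6 + (V_6 - 0)/8.2 = 0
Collecting terms (coefficients in siemens):
  0.001347·V_0 - 0.001333·V_1 - 0.00001333·V_4 = 1
  0.4559·V_1 - 0.001333·V_0 - 0.4545·V_2 - 0.00001333·V_5 = 0
  0.4556·V_2 - 0.4545·V_1 - 0.0007692·V_3 - 0.0003333·V_6 = 0
  0.01548·V_3 - 0.0007692·V_2 = 0
  0.0001353·V_4 - 0.00001333·V_0 - 0.000122·V_5 = 0
  0.1787·V_5 - 0.00001333·V_1 - 0.000122·V_4 - 0.1786·V_6 = 0
  0.3009·V_6 - 0.0003333·V_2 - 0.1786·V_5 = 0
Solving these 7 simultaneous equations (Gaussian elimination) gives:
  V_0 = 1648 V, V_1 = 912.6 V, V_2 = 910.4 V, V_3 = 45.26 V
  V_4 = 165 V, V_5 = 2.921 V, V_6 = 2.743 V
R_eq = V_0 / 1 A = 1648 Ω = 1.648 kΩ

Final answer: 1.648 kΩ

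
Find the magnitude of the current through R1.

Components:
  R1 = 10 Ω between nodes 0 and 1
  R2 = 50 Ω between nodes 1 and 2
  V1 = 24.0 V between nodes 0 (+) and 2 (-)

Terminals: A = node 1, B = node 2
Nodal analysis, taking node 2 as the 0 V reference.
Source V1 fixes V_0 = 24 V.
KCL at each unknown node (sum of currents leaving = 0; resistances in Ω):
  Node 1: (V_1 - 24)/10 + (V_1 - 0)/50 = 0
Collecting terms: 0.12 × V_1 = 2.4  =>  V_1 = 20 V
I_R1 = (V_0 - V_1)/R1 = (24 - 20)/10 = 0.4 A
|I_R1| = 0.4 A

Final answer: |I_R1| = 0.4 A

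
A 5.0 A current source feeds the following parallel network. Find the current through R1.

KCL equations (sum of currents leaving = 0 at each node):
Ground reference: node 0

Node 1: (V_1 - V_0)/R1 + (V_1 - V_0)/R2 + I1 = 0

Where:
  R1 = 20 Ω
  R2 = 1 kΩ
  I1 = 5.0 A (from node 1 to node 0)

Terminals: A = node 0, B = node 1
All resistors sit directly between nodes 0 and 1, so they are in parallel and share one voltage V; the full source current 5 A splits among them.
1/R_par = 1/20 + 1/1000 = 0.051 S  =>  R_par = 19.61 Ω
V = I × R_par = 5 × 19.61 = 98.04 V
I_R1 = V/R1 = 98.04/20 = 4.902 A

Final answer: 4.902 A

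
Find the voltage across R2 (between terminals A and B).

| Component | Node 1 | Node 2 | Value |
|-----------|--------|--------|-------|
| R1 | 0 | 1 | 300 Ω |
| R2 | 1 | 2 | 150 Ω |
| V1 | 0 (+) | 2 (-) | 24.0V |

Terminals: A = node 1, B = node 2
R1 and R2 are in series across V1 (node 0 → node 1 → node 2), and the output A–B is taken across R2, so this is a voltage divider.
Series current: I = V1/(R1 + R2) = 24/(300 + 150) = 24/450 = 0.05333 A
V_R2 = I × R2 = V1 × R2/(R1 + R2) = 24 × 150/450 = 8 V

Final answer: 8 V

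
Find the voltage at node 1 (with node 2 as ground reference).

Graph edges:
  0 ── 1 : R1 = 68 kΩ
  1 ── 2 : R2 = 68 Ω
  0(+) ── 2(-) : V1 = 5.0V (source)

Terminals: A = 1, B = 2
Nodal analysis, taking node 2 as the 0 V reference.
Source V1 fixes V_0 = 5 V.
KCL at each unknown node (sum of currents leaving = 0; resistances in Ω):
  Node 1: (V_1 - 5)/68000 + (V_1 - 0)/68 = 0
Collecting terms: 0.01472 × V_1 = 0.00007353  =>  V_1 = 0.004995 V
The requested potential is V_1 = 0.004995 V.

Final answer: V_1 = 0.004995 V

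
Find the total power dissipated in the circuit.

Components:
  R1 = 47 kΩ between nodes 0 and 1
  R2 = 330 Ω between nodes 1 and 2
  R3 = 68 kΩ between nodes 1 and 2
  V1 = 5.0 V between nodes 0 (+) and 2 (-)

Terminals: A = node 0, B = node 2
Nodal analysis, taking node 2 as the 0 V reference.
Source V1 fixes V_0 = 5 V.
KCL at each unknown node (sum of currents leaving = 0; resistances in Ω):
  Node 1: (V_1 - 5)/47000 + (V_1 - 0)/330 + (V_1 - 0)/68000 = 0
Collecting terms: 0.003066 × V_1 = 0.0001064  =>  V_1 = 0.03469 V
Power in each resistor, P = (ΔV)²/R:
  P_R1 = (5 - 0.03469)²/47000 = 0.0005246 W
  P_R2 = (0.03469 - 0)²/330 = 0.000003648 W
  P_R3 = (0.03469 - 0)²/68000 = 0.0000000177 W
P_total = P_R1 + P_R2 + P_R3 = 0.0005282 W

Final answer: 0.0005282 W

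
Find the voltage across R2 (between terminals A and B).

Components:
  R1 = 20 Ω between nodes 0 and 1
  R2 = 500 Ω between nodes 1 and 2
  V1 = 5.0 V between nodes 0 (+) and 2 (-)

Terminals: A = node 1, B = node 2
R1 and R2 are in series across V1 (node 0 → node 1 → node 2), and the output A–B is taken across R2, so this is a voltage divider.
Series current: I = V1/(R1 + R2) = 5/(20 + 500) = 5/520 = 0.009615 A
V_R2 = I × R2 = V1 × R2/(R1 + R2) = 5 × 500/520 = 4.808 V

Final answer: 4.808 V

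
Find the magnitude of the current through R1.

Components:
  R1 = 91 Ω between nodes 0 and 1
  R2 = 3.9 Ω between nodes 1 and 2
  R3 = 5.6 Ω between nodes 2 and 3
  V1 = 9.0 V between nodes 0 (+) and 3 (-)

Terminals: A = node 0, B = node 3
Nodal analysis, taking node 3 as the 0 V reference.
Source V1 fixes V_0 = 9 V.
KCL at each unknown node (sum of currents leaving = 0; resistances in Ω):
  Node 1: (V_1 - 9)/91 + (V_1 - V_2)/3.9 = 0
  Node 2: (V_2 - V_1)/3.9 + (V_2 - 0)/5.6 = 0
Collecting terms (coefficients in siemens):
  0.2674·V_1 - 0.2564·V_2 = 0.0989
  0.435·V_2 - 0.2564·V_1 = 0
Determinant D = (0.2674)(0.435) - (-0.2564)(-0.2564) = 0.05057
V_1 = [(0.0989)(0.435) - (-0.2564)(0)]/D = 0.8507 V
V_2 = [(0.2674)(0) - (0.0989)(-0.2564)]/D = 0.5015 V
I_R1 = (V_0 - V_1)/R1 = (9 - 0.8507)/91 = 0.08955 A
|I_R1| = 0.08955 A

Final answer: |I_R1| = 0.08955 A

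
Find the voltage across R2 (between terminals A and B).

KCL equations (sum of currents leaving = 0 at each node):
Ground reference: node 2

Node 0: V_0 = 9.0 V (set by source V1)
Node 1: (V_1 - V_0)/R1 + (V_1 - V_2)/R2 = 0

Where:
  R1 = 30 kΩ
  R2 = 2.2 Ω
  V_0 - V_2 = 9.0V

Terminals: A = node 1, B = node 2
R1 and R2 are in series across V1 (node 0 → node 1 → node 2), and the output A–B is taken across R2, so this is a voltage divider.
Series current: I = V1/(R1 + R2) = 9/(30000 + 2.2) = 9/30000 = 0.0003 A
V_R2 = I × R2 = V1 × R2/(R1 + R2) = 9 × 2.2/30000 = 0.00066 V

Final answer: 0.00066 V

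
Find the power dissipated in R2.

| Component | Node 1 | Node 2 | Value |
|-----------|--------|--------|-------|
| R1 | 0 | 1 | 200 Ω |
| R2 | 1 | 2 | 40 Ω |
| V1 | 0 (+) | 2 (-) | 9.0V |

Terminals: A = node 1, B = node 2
Nodal analysis, taking node 2 as the 0 V reference.
Source V1 fixes V_0 = 9 V.
KCL at each unknown node (sum of currents leaving = 0; resistances in Ω):
  Node 1: (V_1 - 9)/200 + (V_1 - 0)/40 = 0
Collecting terms: 0.03 × V_1 = 0.045  =>  V_1 = 1.5 V
I_R2 = (V_1 - V_2)/R2 = (1.5 - 0)/40 = 0.0375 A
P_R2 = I_R2² × R2 = (0.0375)² × 40 = 0.05625 W

Final answer: 0.05625 W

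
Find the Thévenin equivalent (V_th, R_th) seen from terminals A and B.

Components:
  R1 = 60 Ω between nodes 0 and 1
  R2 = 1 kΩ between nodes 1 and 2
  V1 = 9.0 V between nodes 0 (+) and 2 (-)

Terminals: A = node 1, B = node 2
Step 1 — V_th is the open-circuit voltage V_A - V_B (nothing connected across the terminals).
Nodal analysis, taking node 2 as the 0 V reference.
Source V1 fixes V_0 = 9 V.
KCL at each unknown node (sum of currents leaving = 0; resistances in Ω):
  Node 1: (V_1 - 9)/60 + (V_1 - 0)/1000 = 0
Collecting terms: 0.01767 × V_1 = 0.15  =>  V_1 = 8.491 V
V_th = V_1 - V_2 = 8.491 - 0 = 8.491 V
Step 2 — R_th: zero the source — replace V1 by a short circuit (node 2 merges into node 0) — and find the resistance seen between A (node 1) and B (node 0).
Reduce the network between node 1 (A) and node 0 (B) by series/parallel combination:
  Rp1 = R1 ‖ R2 (parallel, both between nodes 0 and 1) = 1/(1/60 + 1/1000) = 56.6 Ω
R_th = 56.6 Ω

Final answer: V_th = 8.491 V, R_th = 56.6 Ω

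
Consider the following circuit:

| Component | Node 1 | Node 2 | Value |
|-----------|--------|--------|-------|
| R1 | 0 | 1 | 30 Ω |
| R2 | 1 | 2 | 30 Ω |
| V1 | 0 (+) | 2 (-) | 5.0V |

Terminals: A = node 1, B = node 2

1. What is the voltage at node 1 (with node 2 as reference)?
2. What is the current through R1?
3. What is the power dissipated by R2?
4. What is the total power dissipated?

Nodal analysis, taking node 2 as the 0 V reference.
Source V1 fixes V_0 = 5 V.
KCL at each unknown node (sum of currents leaving = 0; resistances in Ω):
  Node 1: (V_1 - 5)/30 + (V_1 - 0)/30 = 0
Collecting terms: 0.06667 × V_1 = 0.1667  =>  V_1 = 2.5 V
Part 1:
  Read off the nodal solution: V_1 = 2.5 V
Part 2:
  I_R1 = (V_0 - V_1)/R1 = (5 - 2.5)/30 = 0.08333 A
  Magnitude: I_R1 = 0.08333 A
Part 3:
  I_R2 = (V_1 - V_2)/R2 = (2.5 - 0)/30 = 0.08333 A
  P_R2 = I_R2² × R2 = (0.08333)² × 30 = 0.2083 W
Part 4:
  Power in each resistor, P = (ΔV)²/R:
    P_R1 = (5 - 2.5)²/30 = 0.2083 W
    P_R2 = (2.5 - 0)²/30 = 0.2083 W
  P_total = P_R1 + P_R2 = 0.4167 W

Final answers:
1. V_1 = 2.5 V
2. I_R1 = 0.08333 A
3. P_R2 = 0.2083 W
4. P_total = 0.4167 W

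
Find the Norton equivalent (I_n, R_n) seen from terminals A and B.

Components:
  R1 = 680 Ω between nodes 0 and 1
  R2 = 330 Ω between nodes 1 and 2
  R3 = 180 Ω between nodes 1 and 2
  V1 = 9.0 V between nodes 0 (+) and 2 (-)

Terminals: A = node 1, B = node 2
Find the Thévenin equivalent first; then I_n = V_th/R_th and R_n = R_th.
Step 1 — V_th is the open-circuit voltage V_A - V_B (nothing connected across the terminals).
Nodal analysis, taking node 2 as the 0 V reference.
Source V1 fixes V_0 = 9 V.
KCL at each unknown node (sum of currents leaving = 0; resistances in Ω):
  Node 1: (V_1 - 9)/680 + (V_1 - 0)/330 + (V_1 - 0)/180 = 0
Collecting terms: 0.01006 × V_1 = 0.01324  =>  V_1 = 1.316 V
V_th = V_1 - V_2 = 1.316 - 0 = 1.316 V
Step 2 — R_th: zero the source — replace V1 by a short circuit (node 2 merges into node 0) — and find the resistance seen between A (node 1) and B (node 0).
Reduce the network between node 1 (A) and node 0 (B) by series/parallel combination:
  Rp1 = R1 ‖ R2 ‖ R3 (parallel, all between nodes 0 and 1) = 1/(1/680 + 1/330 + 1/180) = 99.44 Ω
R_th = 99.44 Ω
I_n = V_th/R_th = 1.316/99.44 = 0.01324 A, and R_n = R_th = 99.44 Ω

Final answer: I_n = 0.01324 A, R_n = 99.44 Ω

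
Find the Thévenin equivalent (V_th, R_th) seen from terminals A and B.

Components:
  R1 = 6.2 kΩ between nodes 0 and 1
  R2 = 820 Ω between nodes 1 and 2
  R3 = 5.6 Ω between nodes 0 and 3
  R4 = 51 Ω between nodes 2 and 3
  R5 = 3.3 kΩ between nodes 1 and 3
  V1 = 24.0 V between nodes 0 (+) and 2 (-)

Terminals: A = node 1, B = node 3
Step 1 — V_th is the open-circuit voltage V_A - V_B (nothing connected across the terminals).
Nodal analysis, taking node 2 as the 0 V reference.
Source V1 fixes V_0 = 24 V.
KCL at each unknown node (sum of currents leaving = 0; resistances in Ω):
  Node 1: (V_1 - 24)/6200 + (V_1 - 0)/820 + (V_1 - V_3)/3300 = 0
  Node 3: (V_3 - 24)/5.6 + (V_3 - 0)/51 + (V_3 - V_1)/3300 = 0
Collecting terms (coefficients in siemens):
  0.001684·V_1 - 0.000303·V_3 = 0.003871
  0.1985·V_3 - 0.000303·V_1 = 4.286
Determinant D = (0.001684)(0.1985) - (-0.000303)(-0.000303) = 0.0003341
V_1 = [(0.003871)(0.1985) - (-0.000303)(4.286)]/D = 6.186 V
V_3 = [(0.001684)(4.286) - (0.003871)(-0.000303)]/D = 21.6 V
V_th = V_1 - V_3 = 6.186 - 21.6 = -15.42 V
Step 2 — R_th: zero the source — replace V1 by a short circuit (node 2 merges into node 0) — and find the resistance seen between A (node 1) and B (node 3).
Reduce the network between node 1 (A) and node 3 (B) by series/parallel combination:
  Rp1 = R1 ‖ R2 (parallel, both between nodes 0 and 1) = 1/(1/6200 + 1/820) = 724.2 Ω
  Rp2 = R3 ‖ R4 (parallel, both between nodes 0 and 3) = 1/(1/5.6 + 1/51) = 5.046 Ω
  Rs1 = Rp1 + Rp2 (series, joined only at node 0) = 724.2 + 5.046 = 729.3 Ω
  Rp3 = R5 ‖ Rs1 (parallel, both between nodes 1 and 3) = 1/(1/3300 + 1/729.3) = 597.3 Ω
R_th = 597.3 Ω

Final answer: V_th = -15.42 V, R_th = 597.3 Ω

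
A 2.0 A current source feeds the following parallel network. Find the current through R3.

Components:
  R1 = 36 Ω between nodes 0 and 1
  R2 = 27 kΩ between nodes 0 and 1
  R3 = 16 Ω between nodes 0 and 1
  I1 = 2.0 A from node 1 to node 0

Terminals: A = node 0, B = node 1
All resistors sit directly between nodes 0 and 1, so they are in parallel and share one voltage V; the full source current 2 A splits among them.
1/R_par = 1/36 + 1/27000 + 1/16 = 0.09031 S  =>  R_par = 11.07 Ω
V = I × R_par = 2 × 11.07 = 22.14 V
I_R3 = V/R3 = 22.14/16 = 1.384 A

Final answer: 1.384 A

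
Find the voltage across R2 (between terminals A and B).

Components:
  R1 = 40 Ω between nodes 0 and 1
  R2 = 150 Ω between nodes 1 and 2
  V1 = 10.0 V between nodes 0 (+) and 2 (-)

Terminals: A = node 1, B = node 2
R1 and R2 are in series across V1 (node 0 → node 1 → node 2), and the output A–B is taken across R2, so this is a voltage divider.
Series current: I = V1/(R1 + R2) = 10/(40 + 150) = 10/190 = 0.05263 A
V_R2 = I × R2 = V1 × R2/(R1 + R2) = 10 × 150/190 = 7.895 V

Final answer: 7.895 V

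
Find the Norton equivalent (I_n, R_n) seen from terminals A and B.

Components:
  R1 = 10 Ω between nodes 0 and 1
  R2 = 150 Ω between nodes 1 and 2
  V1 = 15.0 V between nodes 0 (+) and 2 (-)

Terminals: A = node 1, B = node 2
Find the Thévenin equivalent first; then I_n = V_th/R_th and R_n = R_th.
Step 1 — V_th is the open-circuit voltage V_A - V_B (nothing connected across the terminals).
Nodal analysis, taking node 2 as the 0 V reference.
Source V1 fixes V_0 = 15 V.
KCL at each unknown node (sum of currents leaving = 0; resistances in Ω):
  Node 1: (V_1 - 15)/10 + (V_1 - 0)/150 = 0
Collecting terms: 0.1067 × V_1 = 1.5  =>  V_1 = 14.06 V
V_th = V_1 - V_2 = 14.06 - 0 = 14.06 V
Step 2 — R_th: zero the source — replace V1 by a short circuit (node 2 merges into node 0) — and find the resistance seen between A (node 1) and B (node 0).
Reduce the network between node 1 (A) and node 0 (B) by series/parallel combination:
  Rp1 = R1 ‖ R2 (parallel, both between nodes 0 and 1) = 1/(1/10 + 1/150) = 9.375 Ω
R_th = 9.375 Ω
I_n = V_th/R_th = 14.06/9.375 = 1.5 A, and R_n = R_th = 9.375 Ω

Final answer: I_n = 1.5 A, R_n = 9.375 Ω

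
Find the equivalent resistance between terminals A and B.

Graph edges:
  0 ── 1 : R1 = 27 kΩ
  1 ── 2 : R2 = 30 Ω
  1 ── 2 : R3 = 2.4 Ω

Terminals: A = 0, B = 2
Reduce the network between node 0 (A) and node 2 (B) by series/parallel combination:
  Rp1 = R2 ‖ R3 (parallel, both between nodes 1 and 2) = 1/(1/30 + 1/2.4) = 2.222 Ω
  Rs1 = R1 + Rp1 (series, joined only at node 1) = 27000 + 2.222 = 27000 Ω
R_eq = 27 kΩ

Final answer: 27 kΩ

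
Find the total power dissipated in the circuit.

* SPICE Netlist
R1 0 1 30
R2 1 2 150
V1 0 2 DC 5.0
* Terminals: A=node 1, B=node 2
Nodal analysis, taking node 2 as the 0 V reference.
Source V1 fixes V_0 = 5 V.
KCL at each unknown node (sum of currents leaving = 0; resistances in Ω):
  Node 1: (V_1 - 5)/30 + (V_1 - 0)/150 = 0
Collecting terms: 0.04 × V_1 = 0.1667  =>  V_1 = 4.167 V
Power in each resistor, P = (ΔV)²/R:
  P_R1 = (5 - 4.167)²/30 = 0.02315 W
  P_R2 = (4.167 - 0)²/150 = 0.1157 W
P_total = P_R1 + P_R2 = 0.1389 W

Final answer: 0.1389 W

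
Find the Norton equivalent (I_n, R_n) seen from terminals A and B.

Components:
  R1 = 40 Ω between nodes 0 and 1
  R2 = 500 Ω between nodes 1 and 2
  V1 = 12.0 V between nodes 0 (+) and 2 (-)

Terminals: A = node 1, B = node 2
Find the Thévenin equivalent first; then I_n = V_th/R_th and R_n = R_th.
Step 1 — V_th is the open-circuit voltage V_A - V_B (nothing connected across the terminals).
Nodal analysis, taking node 2 as the 0 V reference.
Source V1 fixes V_0 = 12 V.
KCL at each unknown node (sum of currents leaving = 0; resistances in Ω):
  Node 1: (V_1 - 12)/40 + (V_1 - 0)/500 = 0
Collecting terms: 0.027 × V_1 = 0.3  =>  V_1 = 11.11 V
V_th = V_1 - V_2 = 11.11 - 0 = 11.11 V
Step 2 — R_th: zero the source — replace V1 by a short circuit (node 2 merges into node 0) — and find the resistance seen between A (node 1) and B (node 0).
Reduce the network between node 1 (A) and node 0 (B) by series/parallel combination:
  Rp1 = R1 ‖ R2 (parallel, both between nodes 0 and 1) = 1/(1/40 + 1/500) = 37.04 Ω
R_th = 37.04 Ω
I_n = V_th/R_th = 11.11/37.04 = 0.3 A, and R_n = R_th = 37.04 Ω

Final answer: I_n = 0.3 A, R_n = 37.04 Ω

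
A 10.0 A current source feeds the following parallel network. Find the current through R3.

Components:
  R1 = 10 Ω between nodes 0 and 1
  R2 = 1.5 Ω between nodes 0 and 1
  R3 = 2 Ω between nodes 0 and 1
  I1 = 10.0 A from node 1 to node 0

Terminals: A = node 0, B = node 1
All resistors sit directly between nodes 0 and 1, so they are in parallel and share one voltage V; the full source current 10 A splits among them.
1/R_par = 1/10 + 1/1.5 + 1/2 = 1.267 S  =>  R_par = 0.7895 Ω
V = I × R_par = 10 × 0.7895 = 7.895 V
I_R3 = V/R3 = 7.895/2 = 3.947 A

Final answer: 3.947 A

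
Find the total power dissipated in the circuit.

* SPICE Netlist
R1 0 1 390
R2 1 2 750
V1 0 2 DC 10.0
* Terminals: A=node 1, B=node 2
Nodal analysis, taking node 2 as the 0 V reference.
Source V1 fixes V_0 = 10 V.
KCL at each unknown node (sum of currents leaving = 0; resistances in Ω):
  Node 1: (V_1 - 10)/390 + (V_1 - 0)/750 = 0
Collecting terms: 0.003897 × V_1 = 0.02564  =>  V_1 = 6.579 V
Power in each resistor, P = (ΔV)²/R:
  P_R1 = (10 - 6.579)²/390 = 0.03001 W
  P_R2 = (6.579 - 0)²/750 = 0.05771 W
P_total = P_R1 + P_R2 = 0.08772 W

Final answer: 0.08772 W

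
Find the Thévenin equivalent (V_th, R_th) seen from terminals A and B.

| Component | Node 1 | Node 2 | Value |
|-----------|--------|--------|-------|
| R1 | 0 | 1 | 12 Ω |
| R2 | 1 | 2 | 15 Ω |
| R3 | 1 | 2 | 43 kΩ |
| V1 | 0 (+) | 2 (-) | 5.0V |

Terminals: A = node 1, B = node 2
Step 1 — V_th is the open-circuit voltage V_A - V_B (nothing connected across the terminals).
Nodal analysis, taking node 2 as the 0 V reference.
Source V1 fixes V_0 = 5 V.
KCL at each unknown node (sum of currents leaving = 0; resistances in Ω):
  Node 1: (V_1 - 5)/12 + (V_1 - 0)/15 + (V_1 - 0)/43000 = 0
Collecting terms: 0.15 × V_1 = 0.4167  =>  V_1 = 2.777 V
V_th = V_1 - V_2 = 2.777 - 0 = 2.777 V
Step 2 — R_th: zero the source — replace V1 by a short circuit (node 2 merges into node 0) — and find the resistance seen between A (node 1) and B (node 0).
Reduce the network between node 1 (A) and node 0 (B) by series/parallel combination:
  Rp1 = R1 ‖ R2 ‖ R3 (parallel, all between nodes 0 and 1) = 1/(1/12 + 1/15 + 1/43000) = 6.666 Ω
R_th = 6.666 Ω

Final answer: V_th = 2.777 V, R_th = 6.666 Ω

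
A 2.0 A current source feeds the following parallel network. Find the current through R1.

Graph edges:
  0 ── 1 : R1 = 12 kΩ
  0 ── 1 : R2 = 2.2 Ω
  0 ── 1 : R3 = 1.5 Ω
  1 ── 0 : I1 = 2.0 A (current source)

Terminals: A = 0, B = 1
All resistors sit directly between nodes 0 and 1, so they are in parallel and share one voltage V; the full source current 2 A splits among them.
1/R_par = 1/12000 + 1/2.2 + 1/1.5 = 1.121 S  =>  R_par = 0.8918 Ω
V = I × R_par = 2 × 0.8918 = 1.784 V
I_R1 = V/R1 = 1.784/12000 = 0.0001486 A

Final answer: 0.0001486 A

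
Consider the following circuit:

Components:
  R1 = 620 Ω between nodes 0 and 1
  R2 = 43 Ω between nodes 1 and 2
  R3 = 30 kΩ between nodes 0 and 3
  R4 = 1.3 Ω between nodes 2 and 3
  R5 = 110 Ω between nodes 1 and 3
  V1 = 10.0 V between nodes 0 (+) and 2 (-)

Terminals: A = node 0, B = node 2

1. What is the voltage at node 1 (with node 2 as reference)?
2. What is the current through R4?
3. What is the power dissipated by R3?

Nodal analysis, taking node 2 as the 0 V reference.
Source V1 fixes V_0 = 10 V.
KCL at each unknown node (sum of currents leaving = 0; resistances in Ω):
  Node 1: (V_1 - 10)/620 + (V_1 - 0)/43 + (V_1 - V_3)/110 = 0
  Node 3: (V_3 - 10)/30000 + (V_3 - 0)/1.3 + (V_3 - V_1)/110 = 0
Collecting terms (coefficients in siemens):
  0.03396·V_1 - 0.009091·V_3 = 0.01613
  0.7784·V_3 - 0.009091·V_1 = 0.0003333
Determinant D = (0.03396)(0.7784) - (-0.009091)(-0.009091) = 0.02635
V_1 = [(0.01613)(0.7784) - (-0.009091)(0.0003333)]/D = 0.4766 V
V_3 = [(0.03396)(0.0003333) - (0.01613)(-0.009091)]/D = 0.005994 V
Part 1:
  Read off the nodal solution: V_1 = 0.4766 V
Part 2:
  I_R4 = (V_2 - V_3)/R4 = (0 - 0.005994)/1.3 = -0.004611 A
  Magnitude: I_R4 = 0.004611 A
Part 3:
  I_R3 = (V_0 - V_3)/R3 = (10 - 0.005994)/30000 = 0.0003331 A
  P_R3 = I_R3² × R3 = (0.0003331)² × 30000 = 0.003329 W

Final answers:
1. V_1 = 0.4766 V
2. I_R4 = 0.004611 A
3. P_R3 = 0.003329 W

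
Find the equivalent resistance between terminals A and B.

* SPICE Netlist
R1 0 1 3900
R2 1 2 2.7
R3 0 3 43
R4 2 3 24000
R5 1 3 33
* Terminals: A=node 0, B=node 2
The network is not a plain series/parallel combination. Inject a 1 A test current into terminal A (node 0) and return it from terminal B (node 2); then R_eq = V_A / (1 A).
Nodal analysis, taking node 2 as the 0 V reference.
Current source I_test pushes 1 A into node 0 and draws it out of node 2.
KCL at each unknown node (sum of currents leaving = 0; resistances in Ω):
  Node 0: (V_0 - V_1)/3900 + (V_0 - V_3)/43 - 1 = 0
  Node 1: (V_1 - V_0)/3900 + (V_1 - 0)/2.7 + (V_1 - V_3)/33 = 0
  Node 3: (V_3 - V_0)/43 + (V_3 - V_1)/33 + (V_3 - 0)/24000 = 0
Collecting terms (coefficients in siemens):
  0.02351·V_0 - 0.0002564·V_1 - 0.02326·V_3 = 1
  0.4009·V_1 - 0.0002564·V_0 - 0.0303·V_3 = 0
  0.0536·V_3 - 0.02326·V_0 - 0.0303·V_1 = 0
Solving these 3 simultaneous equations (Gaussian elimination) gives:
  V_0 = 77.2 V, V_1 = 2.696 V, V_3 = 35.02 V
R_eq = V_0 / 1 A = 77.2 Ω

Final answer: 77.2 Ω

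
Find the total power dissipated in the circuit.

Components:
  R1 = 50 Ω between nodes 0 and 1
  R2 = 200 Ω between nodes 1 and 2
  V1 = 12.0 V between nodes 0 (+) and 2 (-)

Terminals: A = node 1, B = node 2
Nodal analysis, taking node 2 as the 0 V reference.
Source V1 fixes V_0 = 12 V.
KCL at each unknown node (sum of currents leaving = 0; resistances in Ω):
  Node 1: (V_1 - 12)/50 + (V_1 - 0)/200 = 0
Collecting terms: 0.025 × V_1 = 0.24  =>  V_1 = 9.6 V
Power in each resistor, P = (ΔV)²/R:
  P_R1 = (12 - 9.6)²/50 = 0.1152 W
  P_R2 = (9.6 - 0)²/200 = 0.4608 W
P_total = P_R1 + P_R2 = 0.576 W

Final answer: 0.576 W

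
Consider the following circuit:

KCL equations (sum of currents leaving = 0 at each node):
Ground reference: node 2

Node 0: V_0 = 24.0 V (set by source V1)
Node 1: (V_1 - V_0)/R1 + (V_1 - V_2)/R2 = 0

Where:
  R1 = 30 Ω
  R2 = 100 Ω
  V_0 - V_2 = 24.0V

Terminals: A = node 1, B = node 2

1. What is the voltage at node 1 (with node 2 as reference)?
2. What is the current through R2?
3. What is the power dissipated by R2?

Nodal analysis, taking node 2 as the 0 V reference.
Source V1 fixes V_0 = 24 V.
KCL at each unknown node (sum of currents leaving = 0; resistances in Ω):
  Node 1: (V_1 - 24)/30 + (V_1 - 0)/100 = 0
Collecting terms: 0.04333 × V_1 = 0.8  =>  V_1 = 18.46 V
Part 1:
  Read off the nodal solution: V_1 = 18.46 V
Part 2:
  I_R2 = (V_1 - V_2)/R2 = (18.46 - 0)/100 = 0.1846 A
  Magnitude: I_R2 = 0.1846 A
Part 3:
  I_R2 = (V_1 - V_2)/R2 = (18.46 - 0)/100 = 0.1846 A
  P_R2 = I_R2² × R2 = (0.1846)² × 100 = 3.408 W

Final answers:
1. V_1 = 18.46 V
2. I_R2 = 0.1846 A
3. P_R2 = 3.408 W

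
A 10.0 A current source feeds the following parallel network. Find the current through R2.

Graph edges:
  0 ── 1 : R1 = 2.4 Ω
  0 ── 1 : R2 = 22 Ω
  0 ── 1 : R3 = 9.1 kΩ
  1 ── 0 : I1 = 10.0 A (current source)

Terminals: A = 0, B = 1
All resistors sit directly between nodes 0 and 1, so they are in parallel and share one voltage V; the full source current 10 A splits among them.
1/R_par = 1/2.4 + 1/22 + 1/9100 = 0.4622 S  =>  R_par = 2.163 Ω
V = I × R_par = 10 × 2.163 = 21.63 V
I_R2 = V/R2 = 21.63/22 = 0.9834 A

Final answer: 0.9834 A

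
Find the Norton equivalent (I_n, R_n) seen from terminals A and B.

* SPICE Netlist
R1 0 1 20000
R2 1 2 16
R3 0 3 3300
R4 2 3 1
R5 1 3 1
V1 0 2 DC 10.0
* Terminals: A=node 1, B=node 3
Find the Thévenin equivalent first; then I_n = V_th/R_th and R_n = R_th.
Step 1 — V_th is the open-circuit voltage V_A - V_B (nothing connected across the terminals).
Nodal analysis, taking node 2 as the 0 V reference.
Source V1 fixes V_0 = 10 V.
KCL at each unknown node (sum of currents leaving = 0; resistances in Ω):
  Node 1: (V_1 - 10)/20000 + (V_1 - 0)/16 + (V_1 - V_3)/1 = 0
  Node 3: (V_3 - 10)/3300 + (V_3 - 0)/1 + (V_3 - V_1)/1 = 0
Collecting terms (coefficients in siemens):
  1.063·V_1 - 1·V_3 = 0.0005
  2·V_3 - 1·V_1 = 0.00303
Determinant D = (1.063)(2) - (-1)(-1) = 1.125
V_1 = [(0.0005)(2) - (-1)(0.00303)]/D = 0.003581 V
V_3 = [(1.063)(0.00303) - (0.0005)(-1)]/D = 0.003305 V
V_th = V_1 - V_3 = 0.003581 - 0.003305 = 0.000276 V
Step 2 — R_th: zero the source — replace V1 by a short circuit (node 2 merges into node 0) — and find the resistance seen between A (node 1) and B (node 3).
Reduce the network between node 1 (A) and node 3 (B) by series/parallel combination:
  Rp1 = R1 ‖ R2 (parallel, both between nodes 0 and 1) = 1/(1/20000 + 1/16) = 15.99 Ω
  Rp2 = R3 ‖ R4 (parallel, both between nodes 0 and 3) = 1/(1/3300 + 1/1) = 0.9997 Ω
  Rs1 = Rp1 + Rp2 (series, joined only at node 0) = 15.99 + 0.9997 = 16.99 Ω
  Rp3 = R5 ‖ Rs1 (parallel, both between nodes 1 and 3) = 1/(1/1 + 1/16.99) = 0.9444 Ω
R_th = 0.9444 Ω
I_n = V_th/R_th = 0.000276/0.9444 = 0.0002922 A, and R_n = R_th = 0.9444 Ω

Final answer: I_n = 0.0002922 A, R_n = 0.9444 Ω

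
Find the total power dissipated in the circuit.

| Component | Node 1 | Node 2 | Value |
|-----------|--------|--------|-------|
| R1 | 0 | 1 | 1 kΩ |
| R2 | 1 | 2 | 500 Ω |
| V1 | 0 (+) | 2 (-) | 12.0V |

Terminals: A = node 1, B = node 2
Nodal analysis, taking node 2 as the 0 V reference.
Source V1 fixes V_0 = 12 V.
KCL at each unknown node (sum of currents leaving = 0; resistances in Ω):
  Node 1: (V_1 - 12)/1000 + (V_1 - 0)/500 = 0
Collecting terms: 0.003 × V_1 = 0.012  =>  V_1 = 4 V
Power in each resistor, P = (ΔV)²/R:
  P_R1 = (12 - 4)²/1000 = 0.064 W
  P_R2 = (4 - 0)²/500 = 0.032 W
P_total = P_R1 + P_R2 = 0.096 W

Final answer: 0.096 W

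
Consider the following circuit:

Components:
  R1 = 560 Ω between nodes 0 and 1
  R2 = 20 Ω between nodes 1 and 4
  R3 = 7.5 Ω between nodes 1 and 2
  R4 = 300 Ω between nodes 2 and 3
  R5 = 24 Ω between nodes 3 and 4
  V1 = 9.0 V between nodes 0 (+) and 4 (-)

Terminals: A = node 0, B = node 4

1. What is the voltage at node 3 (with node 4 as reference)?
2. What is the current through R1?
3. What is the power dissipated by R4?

Nodal analysis, taking node 4 as the 0 V reference.
Source V1 fixes V_0 = 9 V.
KCL at each unknown node (sum of currents leaving = 0; resistances in Ω):
  Node 1: (V_1 - 9)/560 + (V_1 - 0)/20 + (V_1 - V_2)/7.5 = 0
  Node 2: (V_2 - V_1)/7.5 + (V_2 - V_3)/300 = 0
  Node 3: (V_3 - V_2)/300 + (V_3 - 0)/24 = 0
Collecting terms (coefficients in siemens):
  0.1851·V_1 - 0.1333·V_2 = 0.01607
  0.1367·V_2 - 0.1333·V_1 - 0.003333·V_3 = 0
  0.045·V_3 - 0.003333·V_2 = 0
Solving these 3 simultaneous equations (Gaussian elimination) gives:
  V_1 = 0.2933 V, V_2 = 0.2866 V, V_3 = 0.02123 V
Part 1:
  Read off the nodal solution: V_3 = 0.02123 V
Part 2:
  I_R1 = (V_0 - V_1)/R1 = (9 - 0.2933)/560 = 0.01555 A
  Magnitude: I_R1 = 0.01555 A
Part 3:
  I_R4 = (V_2 - V_3)/R4 = (0.2866 - 0.02123)/300 = 0.0008847 A
  P_R4 = I_R4² × R4 = (0.0008847)² × 300 = 0.0002348 W

Final answers:
1. V_3 = 0.02123 V
2. I_R1 = 0.01555 A
3. P_R4 = 0.0002348 W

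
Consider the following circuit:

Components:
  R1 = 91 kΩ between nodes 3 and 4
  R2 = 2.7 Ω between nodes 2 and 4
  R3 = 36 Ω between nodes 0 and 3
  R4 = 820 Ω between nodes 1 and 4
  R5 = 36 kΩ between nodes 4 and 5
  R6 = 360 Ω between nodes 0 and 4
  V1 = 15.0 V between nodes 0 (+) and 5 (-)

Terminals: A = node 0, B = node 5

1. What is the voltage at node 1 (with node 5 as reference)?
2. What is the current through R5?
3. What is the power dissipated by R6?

Nodal analysis, taking node 5 as the 0 V reference.
Source V1 fixes V_0 = 15 V.
KCL at each unknown node (sum of currents leaving = 0; resistances in Ω):
  Node 1: (V_1 - V_4)/820 = 0
  Node 2: (V_2 - V_4)/2.7 = 0
  Node 3: (V_3 - V_4)/91000 + (V_3 - 15)/36 = 0
  Node 4: (V_4 - V_3)/91000 + (V_4 - V_2)/2.7 + (V_4 - V_1)/820 + (V_4 - 0)/36000 + (V_4 - 15)/360 = 0
Collecting terms (coefficients in siemens):
  0.00122·V_1 - 0.00122·V_4 = 0
  0.3704·V_2 - 0.3704·V_4 = 0
  0.02779·V_3 - 0.00001099·V_4 = 0.4167
  0.3744·V_4 - 0.00122·V_1 - 0.3704·V_2 - 0.00001099·V_3 = 0.04167
Solving these 4 simultaneous equations (Gaussian elimination) gives:
  V_1 = 14.85 V, V_2 = 14.85 V, V_3 = 15 V, V_4 = 14.85 V
Part 1:
  Read off the nodal solution: V_1 = 14.85 V
Part 2:
  I_R5 = (V_4 - V_5)/R5 = (14.85 - 0)/36000 = 0.0004126 A
  Magnitude: I_R5 = 0.0004126 A
Part 3:
  I_R6 = (V_0 - V_4)/R6 = (15 - 14.85)/360 = 0.0004109 A
  P_R6 = I_R6² × R6 = (0.0004109)² × 360 = 0.00006079 W

Final answers:
1. V_1 = 14.85 V
2. I_R5 = 0.0004126 A
3. P_R6 = 6.079e-05 W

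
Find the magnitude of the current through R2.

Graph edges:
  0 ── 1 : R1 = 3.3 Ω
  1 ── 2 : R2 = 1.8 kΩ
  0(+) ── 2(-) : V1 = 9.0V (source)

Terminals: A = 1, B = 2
Nodal analysis, taking node 2 as the 0 V reference.
Source V1 fixes V_0 = 9 V.
KCL at each unknown node (sum of currents leaving = 0; resistances in Ω):
  Node 1: (V_1 - 9)/3.3 + (V_1 - 0)/1800 = 0
Collecting terms: 0.3036 × V_1 = 2.727  =>  V_1 = 8.984 V
I_R2 = (V_1 - V_2)/R2 = (8.984 - 0)/1800 = 0.004991 A
|I_R2| = 0.004991 A

Final answer: |I_R2| = 0.004991 A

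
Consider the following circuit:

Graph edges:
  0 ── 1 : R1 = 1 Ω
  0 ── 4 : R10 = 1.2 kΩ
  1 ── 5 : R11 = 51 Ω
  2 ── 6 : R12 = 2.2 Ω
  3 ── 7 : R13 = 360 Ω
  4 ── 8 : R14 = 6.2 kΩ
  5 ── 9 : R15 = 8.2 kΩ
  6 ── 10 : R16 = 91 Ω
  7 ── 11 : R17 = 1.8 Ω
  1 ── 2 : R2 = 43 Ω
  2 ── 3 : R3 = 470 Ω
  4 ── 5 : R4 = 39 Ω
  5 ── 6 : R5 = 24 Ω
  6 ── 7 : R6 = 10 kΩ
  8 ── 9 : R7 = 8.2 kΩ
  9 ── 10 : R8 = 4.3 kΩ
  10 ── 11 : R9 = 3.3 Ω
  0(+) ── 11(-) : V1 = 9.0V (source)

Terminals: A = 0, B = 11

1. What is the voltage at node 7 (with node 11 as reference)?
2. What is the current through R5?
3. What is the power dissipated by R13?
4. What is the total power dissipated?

Nodal analysis, taking node 11 as the 0 V reference.
Source V1 fixes V_0 = 9 V.
KCL at each unknown node (sum of currents leaving = 0; resistances in Ω):
  Node 1: (V_1 - 9)/1 + (V_1 - V_2)/43 + (V_1 - V_5)/51 = 0
  Node 2: (V_2 - V_1)/43 + (V_2 - V_3)/470 + (V_2 - V_6)/2.2 = 0
  Node 3: (V_3 - V_2)/470 + (V_3 - V_7)/360 = 0
  Node 4: (V_4 - V_5)/39 + (V_4 - 9)/1200 + (V_4 - V_8)/6200 = 0
  Node 5: (V_5 - V_4)/39 + (V_5 - V_6)/24 + (V_5 - V_1)/51 + (V_5 - V_9)/8200 = 0
  Node 6: (V_6 - V_5)/24 + (V_6 - V_7)/10000 + (V_6 - V_2)/2.2 + (V_6 - V_10)/91 = 0
  Node 7: (V_7 - V_6)/10000 + (V_7 - V_3)/360 + (V_7 - 0)/1.8 = 0
  Node 8: (V_8 - V_9)/8200 + (V_8 - V_4)/6200 = 0
  Node 9: (V_9 - V_8)/8200 + (V_9 - V_10)/4300 + (V_9 - V_5)/8200 = 0
  Node 10: (V_10 - V_9)/4300 + (V_10 - 0)/3.3 + (V_10 - V_6)/91 = 0
Collecting terms (coefficients in siemens):
  1.043·V_1 - 0.02326·V_2 - 0.01961·V_5 = 9
  0.4799·V_2 - 0.02326·V_1 - 0.002128·V_3 - 0.4545·V_6 = 0
  0.004905·V_3 - 0.002128·V_2 - 0.002778·V_7 = 0
  0.02664·V_4 - 0.02564·V_5 - 0.0001613·V_8 = 0.0075
  0.08704·V_5 - 0.01961·V_1 - 0.02564·V_4 - 0.04167·V_6 - 0.000122·V_9 = 0
  0.5073·V_6 - 0.4545·V_2 - 0.04167·V_5 - 0.0001·V_7 - 0.01099·V_10 = 0
  0.5584·V_7 - 0.002778·V_3 - 0.0001·V_6 = 0
  0.0002832·V_8 - 0.0001613·V_4 - 0.000122·V_9 = 0
  0.0004765·V_9 - 0.000122·V_5 - 0.000122·V_8 - 0.0002326·V_10 = 0
  0.3143·V_10 - 0.01099·V_6 - 0.0002326·V_9 = 0
Solving these 10 simultaneous equations (Gaussian elimination) gives:
  V_1 = 8.921 V, V_2 = 6.784 V, V_3 = 2.951 V, V_4 = 7.454 V
  V_5 = 7.414 V, V_6 = 6.693 V, V_7 = 0.01588 V, V_8 = 5.744 V
  V_9 = 3.483 V, V_10 = 0.2366 V
Part 1:
  Read off the nodal solution: V_7 = 0.01588 V
Part 2:
  I_R5 = (V_5 - V_6)/R5 = (7.414 - 6.693)/24 = 0.03007 A
  Magnitude: I_R5 = 0.03007 A
Part 3:
  I_R13 = (V_3 - V_7)/R13 = (2.951 - 0.01588)/360 = 0.008154 A
  P_R13 = I_R13² × R13 = (0.008154)² × 360 = 0.02394 W
Part 4:
  Power in each resistor, P = (ΔV)²/R:
    P_R1 = (9 - 8.921)²/1 = 0.006278 W
    P_R2 = (8.921 - 6.784)²/43 = 0.1062 W
    P_R3 = (6.784 - 2.951)²/470 = 0.03125 W
    P_R4 = (7.454 - 7.414)²/39 = 0.00004 W
    P_R5 = (7.414 - 6.693)²/24 = 0.0217 W
    P_R6 = (6.693 - 0.01588)²/10000 = 0.004458 W
    P_R7 = (5.744 - 3.483)²/8200 = 0.0006234 W
    P_R8 = (3.483 - 0.2366)²/4300 = 0.002452 W
    P_R9 = (0.2366 - 0)²/3.3 = 0.01696 W
    P_R10 = (9 - 7.454)²/1200 = 0.001992 W
    P_R11 = (8.921 - 7.414)²/51 = 0.0445 W
    P_R12 = (6.784 - 6.693)²/2.2 = 0.003796 W
    P_R13 = (2.951 - 0.01588)²/360 = 0.02394 W
    P_R14 = (7.454 - 5.744)²/6200 = 0.0004713 W
    P_R15 = (7.414 - 3.483)²/8200 = 0.001884 W
    P_R16 = (6.693 - 0.2366)²/91 = 0.458 W
    P_R17 = (0.01588 - 0)²/1.8 = 0.0001401 W
  P_total = P_R1 + P_R2 + P_R3 + P_R4 + P_R5 + P_R6 + P_R7 + P_R8 + P_R9 + P_R10 + P_R11 + P_R12 + P_R13 + P_R14 + P_R15 + P_R16 + P_R17 = 0.7247 W

Final answers:
1. V_7 = 0.01588 V
2. I_R5 = 0.03007 A
3. P_R13 = 0.02394 W
4. P_total = 0.7247 W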